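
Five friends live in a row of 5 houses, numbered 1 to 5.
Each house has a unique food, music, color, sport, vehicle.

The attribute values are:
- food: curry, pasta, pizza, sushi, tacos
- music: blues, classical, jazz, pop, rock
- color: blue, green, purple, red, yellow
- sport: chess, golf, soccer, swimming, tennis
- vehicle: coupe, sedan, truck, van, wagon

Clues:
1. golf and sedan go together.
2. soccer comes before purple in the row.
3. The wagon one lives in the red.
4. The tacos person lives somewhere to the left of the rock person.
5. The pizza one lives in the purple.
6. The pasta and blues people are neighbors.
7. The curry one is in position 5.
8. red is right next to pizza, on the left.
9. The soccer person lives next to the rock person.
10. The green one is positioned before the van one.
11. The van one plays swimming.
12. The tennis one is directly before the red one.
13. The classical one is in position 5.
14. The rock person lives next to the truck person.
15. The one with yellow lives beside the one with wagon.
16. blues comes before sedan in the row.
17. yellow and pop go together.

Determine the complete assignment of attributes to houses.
Solution:

House | Food | Music | Color | Sport | Vehicle
----------------------------------------------
  1   | pasta | pop | yellow | tennis | coupe
  2   | tacos | blues | red | soccer | wagon
  3   | pizza | rock | purple | golf | sedan
  4   | sushi | jazz | green | chess | truck
  5   | curry | classical | blue | swimming | van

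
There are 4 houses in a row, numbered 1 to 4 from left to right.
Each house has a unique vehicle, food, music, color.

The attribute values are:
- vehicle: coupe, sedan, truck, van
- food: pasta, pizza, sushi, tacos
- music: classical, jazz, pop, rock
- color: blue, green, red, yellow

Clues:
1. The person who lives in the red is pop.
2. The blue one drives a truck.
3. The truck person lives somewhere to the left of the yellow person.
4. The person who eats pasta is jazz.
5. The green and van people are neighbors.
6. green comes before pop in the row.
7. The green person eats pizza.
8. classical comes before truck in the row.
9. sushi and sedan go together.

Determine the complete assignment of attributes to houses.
Solution:

House | Vehicle | Food | Music | Color
--------------------------------------
  1   | coupe | pizza | classical | green
  2   | van | tacos | pop | red
  3   | truck | pasta | jazz | blue
  4   | sedan | sushi | rock | yellow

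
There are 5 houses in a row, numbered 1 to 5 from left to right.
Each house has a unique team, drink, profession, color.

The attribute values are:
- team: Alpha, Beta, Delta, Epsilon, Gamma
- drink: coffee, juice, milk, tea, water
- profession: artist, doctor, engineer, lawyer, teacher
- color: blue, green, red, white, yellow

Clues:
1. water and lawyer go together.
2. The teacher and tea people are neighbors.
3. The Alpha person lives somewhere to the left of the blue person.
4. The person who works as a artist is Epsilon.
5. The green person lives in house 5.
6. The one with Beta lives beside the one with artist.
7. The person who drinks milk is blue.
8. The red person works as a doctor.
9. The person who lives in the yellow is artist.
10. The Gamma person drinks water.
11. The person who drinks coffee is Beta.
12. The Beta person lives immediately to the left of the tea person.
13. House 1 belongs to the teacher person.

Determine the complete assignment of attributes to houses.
Solution:

House | Team | Drink | Profession | Color
-----------------------------------------
  1   | Beta | coffee | teacher | white
  2   | Epsilon | tea | artist | yellow
  3   | Alpha | juice | doctor | red
  4   | Delta | milk | engineer | blue
  5   | Gamma | water | lawyer | green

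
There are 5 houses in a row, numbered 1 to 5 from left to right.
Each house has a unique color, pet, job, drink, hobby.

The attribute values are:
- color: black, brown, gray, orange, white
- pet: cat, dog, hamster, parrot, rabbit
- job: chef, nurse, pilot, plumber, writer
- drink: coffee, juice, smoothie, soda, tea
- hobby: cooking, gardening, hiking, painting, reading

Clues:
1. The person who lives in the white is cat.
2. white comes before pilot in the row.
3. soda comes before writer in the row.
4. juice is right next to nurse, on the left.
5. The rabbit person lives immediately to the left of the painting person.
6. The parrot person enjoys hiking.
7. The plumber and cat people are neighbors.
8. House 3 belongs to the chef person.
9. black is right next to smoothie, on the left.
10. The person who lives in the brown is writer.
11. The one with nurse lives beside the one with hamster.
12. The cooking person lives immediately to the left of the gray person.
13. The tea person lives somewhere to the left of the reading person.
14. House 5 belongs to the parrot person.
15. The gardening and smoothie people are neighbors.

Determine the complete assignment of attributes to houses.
Solution:

House | Color | Pet | Job | Drink | Hobby
-----------------------------------------
  1   | black | rabbit | plumber | juice | gardening
  2   | white | cat | nurse | smoothie | painting
  3   | orange | hamster | chef | tea | cooking
  4   | gray | dog | pilot | soda | reading
  5   | brown | parrot | writer | coffee | hiking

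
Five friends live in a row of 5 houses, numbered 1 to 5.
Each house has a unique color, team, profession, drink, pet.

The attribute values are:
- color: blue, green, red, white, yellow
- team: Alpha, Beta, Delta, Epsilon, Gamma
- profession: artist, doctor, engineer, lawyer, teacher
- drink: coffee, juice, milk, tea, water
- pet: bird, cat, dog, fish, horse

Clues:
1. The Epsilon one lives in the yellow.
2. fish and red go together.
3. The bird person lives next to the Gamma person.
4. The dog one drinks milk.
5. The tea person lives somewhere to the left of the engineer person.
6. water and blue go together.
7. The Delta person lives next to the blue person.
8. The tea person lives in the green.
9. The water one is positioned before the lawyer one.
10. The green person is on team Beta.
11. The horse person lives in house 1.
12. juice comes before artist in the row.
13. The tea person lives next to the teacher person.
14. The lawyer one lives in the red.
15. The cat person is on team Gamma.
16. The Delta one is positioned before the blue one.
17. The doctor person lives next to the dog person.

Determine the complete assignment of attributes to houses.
Solution:

House | Color | Team | Profession | Drink | Pet
-----------------------------------------------
  1   | green | Beta | doctor | tea | horse
  2   | yellow | Epsilon | teacher | milk | dog
  3   | white | Delta | engineer | juice | bird
  4   | blue | Gamma | artist | water | cat
  5   | red | Alpha | lawyer | coffee | fish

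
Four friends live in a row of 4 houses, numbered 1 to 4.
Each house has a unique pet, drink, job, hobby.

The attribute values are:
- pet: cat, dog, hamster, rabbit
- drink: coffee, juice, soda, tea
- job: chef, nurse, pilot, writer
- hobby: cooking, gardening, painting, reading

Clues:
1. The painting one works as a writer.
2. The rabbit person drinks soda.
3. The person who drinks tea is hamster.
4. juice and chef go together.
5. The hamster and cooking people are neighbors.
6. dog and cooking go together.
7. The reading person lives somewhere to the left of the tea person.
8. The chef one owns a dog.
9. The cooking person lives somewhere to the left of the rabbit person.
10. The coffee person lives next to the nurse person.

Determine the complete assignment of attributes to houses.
Solution:

House | Pet | Drink | Job | Hobby
---------------------------------
  1   | cat | coffee | pilot | reading
  2   | hamster | tea | nurse | gardening
  3   | dog | juice | chef | cooking
  4   | rabbit | soda | writer | painting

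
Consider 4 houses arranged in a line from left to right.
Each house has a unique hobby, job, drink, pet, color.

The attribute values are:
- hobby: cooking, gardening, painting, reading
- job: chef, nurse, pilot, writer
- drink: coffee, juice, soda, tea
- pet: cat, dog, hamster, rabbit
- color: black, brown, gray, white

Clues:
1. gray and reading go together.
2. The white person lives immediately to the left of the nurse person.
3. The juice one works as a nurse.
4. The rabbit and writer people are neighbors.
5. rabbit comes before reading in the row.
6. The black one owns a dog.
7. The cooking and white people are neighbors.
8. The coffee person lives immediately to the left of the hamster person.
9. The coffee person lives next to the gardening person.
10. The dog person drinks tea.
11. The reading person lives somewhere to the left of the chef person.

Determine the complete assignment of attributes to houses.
Solution:

House | Hobby | Job | Drink | Pet | Color
-----------------------------------------
  1   | cooking | pilot | coffee | rabbit | brown
  2   | gardening | writer | soda | hamster | white
  3   | reading | nurse | juice | cat | gray
  4   | painting | chef | tea | dog | black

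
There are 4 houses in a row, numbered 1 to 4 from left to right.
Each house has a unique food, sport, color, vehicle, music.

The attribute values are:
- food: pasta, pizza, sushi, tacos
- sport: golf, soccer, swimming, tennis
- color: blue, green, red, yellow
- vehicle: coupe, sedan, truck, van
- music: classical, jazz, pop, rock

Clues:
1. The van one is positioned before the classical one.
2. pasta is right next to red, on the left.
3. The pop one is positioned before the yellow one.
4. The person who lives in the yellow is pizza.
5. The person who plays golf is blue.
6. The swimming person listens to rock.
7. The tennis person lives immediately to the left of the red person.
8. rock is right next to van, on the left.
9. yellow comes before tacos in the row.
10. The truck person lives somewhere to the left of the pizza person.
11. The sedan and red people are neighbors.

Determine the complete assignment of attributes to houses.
Solution:

House | Food | Sport | Color | Vehicle | Music
----------------------------------------------
  1   | pasta | tennis | green | sedan | pop
  2   | sushi | swimming | red | truck | rock
  3   | pizza | soccer | yellow | van | jazz
  4   | tacos | golf | blue | coupe | classical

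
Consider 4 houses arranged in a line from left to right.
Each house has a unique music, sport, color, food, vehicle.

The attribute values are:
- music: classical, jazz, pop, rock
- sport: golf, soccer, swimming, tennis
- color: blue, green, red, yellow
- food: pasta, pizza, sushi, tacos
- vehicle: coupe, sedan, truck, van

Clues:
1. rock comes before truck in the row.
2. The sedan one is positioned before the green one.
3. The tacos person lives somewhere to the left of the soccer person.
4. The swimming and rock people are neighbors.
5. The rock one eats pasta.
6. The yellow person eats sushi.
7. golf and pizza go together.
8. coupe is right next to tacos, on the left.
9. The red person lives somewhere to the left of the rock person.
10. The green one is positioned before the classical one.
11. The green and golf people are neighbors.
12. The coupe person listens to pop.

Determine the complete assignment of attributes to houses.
Solution:

House | Music | Sport | Color | Food | Vehicle
----------------------------------------------
  1   | pop | tennis | yellow | sushi | coupe
  2   | jazz | swimming | red | tacos | sedan
  3   | rock | soccer | green | pasta | van
  4   | classical | golf | blue | pizza | truck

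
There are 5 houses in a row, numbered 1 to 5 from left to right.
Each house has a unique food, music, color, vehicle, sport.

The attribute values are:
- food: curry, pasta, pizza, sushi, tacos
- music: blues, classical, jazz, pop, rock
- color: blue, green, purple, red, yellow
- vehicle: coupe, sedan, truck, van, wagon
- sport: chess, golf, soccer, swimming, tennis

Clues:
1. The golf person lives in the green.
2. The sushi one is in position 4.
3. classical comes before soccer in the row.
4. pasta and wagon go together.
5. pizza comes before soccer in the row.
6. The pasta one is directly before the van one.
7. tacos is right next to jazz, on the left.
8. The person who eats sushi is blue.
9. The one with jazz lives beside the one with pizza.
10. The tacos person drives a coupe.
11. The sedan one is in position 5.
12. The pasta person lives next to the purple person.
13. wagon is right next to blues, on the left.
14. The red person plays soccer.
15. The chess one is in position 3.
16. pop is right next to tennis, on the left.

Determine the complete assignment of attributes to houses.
Solution:

House | Food | Music | Color | Vehicle | Sport
----------------------------------------------
  1   | tacos | pop | green | coupe | golf
  2   | pasta | jazz | yellow | wagon | tennis
  3   | pizza | blues | purple | van | chess
  4   | sushi | classical | blue | truck | swimming
  5   | curry | rock | red | sedan | soccer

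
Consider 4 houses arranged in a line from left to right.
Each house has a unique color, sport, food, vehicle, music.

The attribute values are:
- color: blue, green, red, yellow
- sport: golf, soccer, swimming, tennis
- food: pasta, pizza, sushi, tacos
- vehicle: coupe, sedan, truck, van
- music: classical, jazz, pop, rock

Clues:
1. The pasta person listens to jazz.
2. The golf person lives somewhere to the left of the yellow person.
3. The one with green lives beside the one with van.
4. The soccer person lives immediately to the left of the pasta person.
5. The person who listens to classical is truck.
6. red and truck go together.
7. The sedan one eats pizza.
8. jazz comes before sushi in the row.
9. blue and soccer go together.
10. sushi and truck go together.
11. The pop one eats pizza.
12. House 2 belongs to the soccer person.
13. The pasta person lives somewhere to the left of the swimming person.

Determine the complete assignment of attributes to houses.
Solution:

House | Color | Sport | Food | Vehicle | Music
----------------------------------------------
  1   | green | golf | pizza | sedan | pop
  2   | blue | soccer | tacos | van | rock
  3   | yellow | tennis | pasta | coupe | jazz
  4   | red | swimming | sushi | truck | classical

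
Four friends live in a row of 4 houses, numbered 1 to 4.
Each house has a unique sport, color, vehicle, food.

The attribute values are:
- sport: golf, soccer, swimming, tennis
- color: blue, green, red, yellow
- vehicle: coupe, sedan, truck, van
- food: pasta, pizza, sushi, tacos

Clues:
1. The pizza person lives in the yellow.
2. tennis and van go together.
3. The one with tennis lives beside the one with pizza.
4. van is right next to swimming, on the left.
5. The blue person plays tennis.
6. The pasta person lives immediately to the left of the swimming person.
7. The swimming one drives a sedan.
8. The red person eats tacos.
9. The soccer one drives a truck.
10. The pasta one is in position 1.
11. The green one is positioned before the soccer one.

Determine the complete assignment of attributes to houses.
Solution:

House | Sport | Color | Vehicle | Food
--------------------------------------
  1   | tennis | blue | van | pasta
  2   | swimming | yellow | sedan | pizza
  3   | golf | green | coupe | sushi
  4   | soccer | red | truck | tacos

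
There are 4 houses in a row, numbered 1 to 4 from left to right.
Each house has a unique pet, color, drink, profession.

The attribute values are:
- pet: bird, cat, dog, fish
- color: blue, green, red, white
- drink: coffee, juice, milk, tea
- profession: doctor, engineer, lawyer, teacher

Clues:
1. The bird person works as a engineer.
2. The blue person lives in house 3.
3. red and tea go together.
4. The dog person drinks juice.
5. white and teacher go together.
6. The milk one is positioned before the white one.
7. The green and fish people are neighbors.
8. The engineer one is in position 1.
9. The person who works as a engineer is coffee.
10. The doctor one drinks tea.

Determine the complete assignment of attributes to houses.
Solution:

House | Pet | Color | Drink | Profession
----------------------------------------
  1   | bird | green | coffee | engineer
  2   | fish | red | tea | doctor
  3   | cat | blue | milk | lawyer
  4   | dog | white | juice | teacher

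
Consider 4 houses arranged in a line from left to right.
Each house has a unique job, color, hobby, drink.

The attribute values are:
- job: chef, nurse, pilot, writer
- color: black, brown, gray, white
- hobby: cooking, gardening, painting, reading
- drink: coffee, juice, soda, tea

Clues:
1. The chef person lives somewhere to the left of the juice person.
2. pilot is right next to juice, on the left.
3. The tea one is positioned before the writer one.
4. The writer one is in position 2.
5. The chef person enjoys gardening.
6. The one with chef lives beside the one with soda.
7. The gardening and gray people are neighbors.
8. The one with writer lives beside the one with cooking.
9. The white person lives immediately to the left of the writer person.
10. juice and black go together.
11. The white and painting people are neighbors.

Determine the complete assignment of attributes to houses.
Solution:

House | Job | Color | Hobby | Drink
-----------------------------------
  1   | chef | white | gardening | tea
  2   | writer | gray | painting | soda
  3   | pilot | brown | cooking | coffee
  4   | nurse | black | reading | juice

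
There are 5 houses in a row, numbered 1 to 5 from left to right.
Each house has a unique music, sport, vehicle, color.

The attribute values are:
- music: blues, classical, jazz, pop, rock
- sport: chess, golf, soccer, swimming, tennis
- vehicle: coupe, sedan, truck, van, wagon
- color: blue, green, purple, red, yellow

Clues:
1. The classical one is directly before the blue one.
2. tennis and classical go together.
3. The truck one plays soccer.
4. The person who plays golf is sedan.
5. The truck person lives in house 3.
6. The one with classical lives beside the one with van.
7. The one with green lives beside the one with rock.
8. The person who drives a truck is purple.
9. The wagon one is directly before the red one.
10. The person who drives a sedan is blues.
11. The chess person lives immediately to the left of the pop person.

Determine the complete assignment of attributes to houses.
Solution:

House | Music | Sport | Vehicle | Color
---------------------------------------
  1   | classical | tennis | coupe | green
  2   | rock | chess | van | blue
  3   | pop | soccer | truck | purple
  4   | jazz | swimming | wagon | yellow
  5   | blues | golf | sedan | red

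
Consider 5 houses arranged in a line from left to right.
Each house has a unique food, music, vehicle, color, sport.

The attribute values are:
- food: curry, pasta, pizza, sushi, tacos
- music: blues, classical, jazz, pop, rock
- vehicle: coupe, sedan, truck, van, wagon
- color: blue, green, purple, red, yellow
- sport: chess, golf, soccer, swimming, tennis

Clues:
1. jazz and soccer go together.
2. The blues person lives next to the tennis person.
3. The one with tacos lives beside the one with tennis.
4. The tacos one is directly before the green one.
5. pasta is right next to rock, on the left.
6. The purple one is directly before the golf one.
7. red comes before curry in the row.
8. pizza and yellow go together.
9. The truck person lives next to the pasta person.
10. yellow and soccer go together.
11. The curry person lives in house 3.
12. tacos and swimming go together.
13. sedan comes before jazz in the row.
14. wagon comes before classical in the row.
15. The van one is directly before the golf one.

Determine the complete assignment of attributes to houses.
Solution:

House | Food | Music | Vehicle | Color | Sport
----------------------------------------------
  1   | tacos | blues | truck | red | swimming
  2   | pasta | pop | wagon | green | tennis
  3   | curry | rock | van | purple | chess
  4   | sushi | classical | sedan | blue | golf
  5   | pizza | jazz | coupe | yellow | soccer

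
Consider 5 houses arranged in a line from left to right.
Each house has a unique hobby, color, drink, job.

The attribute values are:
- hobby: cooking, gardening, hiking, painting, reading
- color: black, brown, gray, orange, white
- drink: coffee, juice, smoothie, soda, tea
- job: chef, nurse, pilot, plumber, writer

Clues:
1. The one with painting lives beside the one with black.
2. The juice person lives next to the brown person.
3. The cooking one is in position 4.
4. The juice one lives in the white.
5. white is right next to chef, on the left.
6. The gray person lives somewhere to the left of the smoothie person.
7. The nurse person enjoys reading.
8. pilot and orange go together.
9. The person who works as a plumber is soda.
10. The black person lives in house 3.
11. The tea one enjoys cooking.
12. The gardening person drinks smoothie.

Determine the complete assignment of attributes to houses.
Solution:

House | Hobby | Color | Drink | Job
-----------------------------------
  1   | reading | white | juice | nurse
  2   | painting | brown | coffee | chef
  3   | hiking | black | soda | plumber
  4   | cooking | gray | tea | writer
  5   | gardening | orange | smoothie | pilot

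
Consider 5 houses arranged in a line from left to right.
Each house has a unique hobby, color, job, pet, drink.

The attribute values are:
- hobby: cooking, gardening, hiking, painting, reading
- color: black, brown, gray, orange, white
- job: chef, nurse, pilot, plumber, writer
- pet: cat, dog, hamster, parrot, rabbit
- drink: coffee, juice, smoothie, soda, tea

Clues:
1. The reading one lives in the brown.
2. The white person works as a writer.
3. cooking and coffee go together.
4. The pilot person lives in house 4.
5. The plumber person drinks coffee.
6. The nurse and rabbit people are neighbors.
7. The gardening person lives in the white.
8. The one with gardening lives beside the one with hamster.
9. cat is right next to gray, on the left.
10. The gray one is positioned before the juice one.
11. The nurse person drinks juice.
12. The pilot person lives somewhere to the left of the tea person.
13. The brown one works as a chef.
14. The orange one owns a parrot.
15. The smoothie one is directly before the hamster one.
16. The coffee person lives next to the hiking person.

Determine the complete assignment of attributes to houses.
Solution:

House | Hobby | Color | Job | Pet | Drink
-----------------------------------------
  1   | gardening | white | writer | cat | smoothie
  2   | cooking | gray | plumber | hamster | coffee
  3   | hiking | orange | nurse | parrot | juice
  4   | painting | black | pilot | rabbit | soda
  5   | reading | brown | chef | dog | tea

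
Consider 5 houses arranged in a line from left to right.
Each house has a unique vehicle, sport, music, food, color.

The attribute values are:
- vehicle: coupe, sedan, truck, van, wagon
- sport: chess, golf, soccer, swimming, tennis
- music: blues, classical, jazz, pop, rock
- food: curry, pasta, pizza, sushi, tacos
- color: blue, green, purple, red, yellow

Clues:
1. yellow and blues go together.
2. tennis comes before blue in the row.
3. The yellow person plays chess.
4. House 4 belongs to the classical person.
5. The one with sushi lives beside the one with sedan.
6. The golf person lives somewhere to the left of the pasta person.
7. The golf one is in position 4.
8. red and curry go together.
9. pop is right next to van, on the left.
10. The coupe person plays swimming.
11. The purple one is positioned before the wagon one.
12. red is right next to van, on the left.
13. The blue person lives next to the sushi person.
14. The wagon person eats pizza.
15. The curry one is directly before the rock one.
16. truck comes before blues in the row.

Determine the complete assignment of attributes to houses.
Solution:

House | Vehicle | Sport | Music | Food | Color
----------------------------------------------
  1   | coupe | swimming | pop | curry | red
  2   | van | tennis | rock | tacos | purple
  3   | wagon | soccer | jazz | pizza | blue
  4   | truck | golf | classical | sushi | green
  5   | sedan | chess | blues | pasta | yellow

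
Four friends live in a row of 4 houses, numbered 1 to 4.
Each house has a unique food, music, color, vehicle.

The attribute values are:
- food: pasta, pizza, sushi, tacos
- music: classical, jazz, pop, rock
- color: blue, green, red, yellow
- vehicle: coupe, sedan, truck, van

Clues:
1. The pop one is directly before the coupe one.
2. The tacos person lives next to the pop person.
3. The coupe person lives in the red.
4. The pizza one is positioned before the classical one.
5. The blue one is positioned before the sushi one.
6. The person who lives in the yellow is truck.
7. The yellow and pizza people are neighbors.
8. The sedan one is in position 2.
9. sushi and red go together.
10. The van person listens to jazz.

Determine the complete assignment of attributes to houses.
Solution:

House | Food | Music | Color | Vehicle
--------------------------------------
  1   | tacos | rock | yellow | truck
  2   | pizza | pop | blue | sedan
  3   | sushi | classical | red | coupe
  4   | pasta | jazz | green | van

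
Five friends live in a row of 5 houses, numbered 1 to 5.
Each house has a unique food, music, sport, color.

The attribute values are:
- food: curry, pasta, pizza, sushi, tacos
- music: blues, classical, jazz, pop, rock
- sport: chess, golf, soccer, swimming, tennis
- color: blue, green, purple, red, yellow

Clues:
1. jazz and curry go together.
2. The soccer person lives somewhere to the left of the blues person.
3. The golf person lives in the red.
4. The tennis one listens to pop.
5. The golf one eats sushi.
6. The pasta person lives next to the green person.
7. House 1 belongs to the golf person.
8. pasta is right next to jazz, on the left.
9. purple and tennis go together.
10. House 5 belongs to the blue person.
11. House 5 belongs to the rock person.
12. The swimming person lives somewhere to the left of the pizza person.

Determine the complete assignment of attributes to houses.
Solution:

House | Food | Music | Sport | Color
------------------------------------
  1   | sushi | classical | golf | red
  2   | pasta | pop | tennis | purple
  3   | curry | jazz | soccer | green
  4   | tacos | blues | swimming | yellow
  5   | pizza | rock | chess | blue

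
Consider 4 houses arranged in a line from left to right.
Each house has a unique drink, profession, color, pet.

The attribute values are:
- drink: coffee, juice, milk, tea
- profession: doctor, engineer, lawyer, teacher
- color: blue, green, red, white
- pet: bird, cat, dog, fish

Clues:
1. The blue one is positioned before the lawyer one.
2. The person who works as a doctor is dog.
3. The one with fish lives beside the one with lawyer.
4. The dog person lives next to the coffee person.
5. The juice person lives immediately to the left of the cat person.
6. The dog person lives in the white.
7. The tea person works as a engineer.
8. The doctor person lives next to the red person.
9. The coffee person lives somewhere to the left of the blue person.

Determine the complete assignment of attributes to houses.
Solution:

House | Drink | Profession | Color | Pet
----------------------------------------
  1   | juice | doctor | white | dog
  2   | coffee | teacher | red | cat
  3   | tea | engineer | blue | fish
  4   | milk | lawyer | green | bird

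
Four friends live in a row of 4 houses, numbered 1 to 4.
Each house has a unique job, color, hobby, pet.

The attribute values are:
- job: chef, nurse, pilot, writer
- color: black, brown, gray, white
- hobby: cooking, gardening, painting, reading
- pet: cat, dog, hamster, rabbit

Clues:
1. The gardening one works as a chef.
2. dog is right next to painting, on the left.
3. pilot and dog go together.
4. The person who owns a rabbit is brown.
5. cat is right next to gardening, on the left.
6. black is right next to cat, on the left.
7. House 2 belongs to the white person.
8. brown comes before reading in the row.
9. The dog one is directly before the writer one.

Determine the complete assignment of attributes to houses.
Solution:

House | Job | Color | Hobby | Pet
---------------------------------
  1   | pilot | black | cooking | dog
  2   | writer | white | painting | cat
  3   | chef | brown | gardening | rabbit
  4   | nurse | gray | reading | hamster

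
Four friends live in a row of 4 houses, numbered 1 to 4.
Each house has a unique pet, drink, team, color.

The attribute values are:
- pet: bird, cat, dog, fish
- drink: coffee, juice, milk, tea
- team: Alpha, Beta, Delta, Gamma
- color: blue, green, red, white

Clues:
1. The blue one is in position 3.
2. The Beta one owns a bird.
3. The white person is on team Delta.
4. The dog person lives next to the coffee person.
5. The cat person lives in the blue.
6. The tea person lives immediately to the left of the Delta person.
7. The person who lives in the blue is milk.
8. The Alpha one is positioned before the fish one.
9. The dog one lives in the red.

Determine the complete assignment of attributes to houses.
Solution:

House | Pet | Drink | Team | Color
----------------------------------
  1   | dog | tea | Alpha | red
  2   | fish | coffee | Delta | white
  3   | cat | milk | Gamma | blue
  4   | bird | juice | Beta | green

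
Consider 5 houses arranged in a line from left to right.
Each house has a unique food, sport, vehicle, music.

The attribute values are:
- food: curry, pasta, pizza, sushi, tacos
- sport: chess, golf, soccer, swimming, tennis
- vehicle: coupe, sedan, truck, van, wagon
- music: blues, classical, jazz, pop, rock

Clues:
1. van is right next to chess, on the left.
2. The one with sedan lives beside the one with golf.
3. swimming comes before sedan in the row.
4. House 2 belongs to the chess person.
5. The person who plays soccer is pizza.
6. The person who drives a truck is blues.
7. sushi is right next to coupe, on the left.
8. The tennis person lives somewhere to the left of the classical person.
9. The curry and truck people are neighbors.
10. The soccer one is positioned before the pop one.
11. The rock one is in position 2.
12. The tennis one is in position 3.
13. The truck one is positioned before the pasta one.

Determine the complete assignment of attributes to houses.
Solution:

House | Food | Sport | Vehicle | Music
--------------------------------------
  1   | sushi | swimming | van | jazz
  2   | curry | chess | coupe | rock
  3   | tacos | tennis | truck | blues
  4   | pizza | soccer | sedan | classical
  5   | pasta | golf | wagon | pop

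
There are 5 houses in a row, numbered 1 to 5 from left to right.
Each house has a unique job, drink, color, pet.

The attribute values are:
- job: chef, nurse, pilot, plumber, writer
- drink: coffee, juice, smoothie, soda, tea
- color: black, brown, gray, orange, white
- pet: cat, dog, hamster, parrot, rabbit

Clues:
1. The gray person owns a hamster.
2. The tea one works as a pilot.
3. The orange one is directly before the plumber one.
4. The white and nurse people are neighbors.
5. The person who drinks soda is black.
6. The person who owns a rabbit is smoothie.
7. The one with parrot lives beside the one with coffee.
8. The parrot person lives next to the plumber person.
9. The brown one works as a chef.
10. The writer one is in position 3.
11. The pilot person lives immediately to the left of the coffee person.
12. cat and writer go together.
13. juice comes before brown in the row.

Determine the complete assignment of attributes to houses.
Solution:

House | Job | Drink | Color | Pet
---------------------------------
  1   | pilot | tea | orange | parrot
  2   | plumber | coffee | gray | hamster
  3   | writer | juice | white | cat
  4   | nurse | soda | black | dog
  5   | chef | smoothie | brown | rabbit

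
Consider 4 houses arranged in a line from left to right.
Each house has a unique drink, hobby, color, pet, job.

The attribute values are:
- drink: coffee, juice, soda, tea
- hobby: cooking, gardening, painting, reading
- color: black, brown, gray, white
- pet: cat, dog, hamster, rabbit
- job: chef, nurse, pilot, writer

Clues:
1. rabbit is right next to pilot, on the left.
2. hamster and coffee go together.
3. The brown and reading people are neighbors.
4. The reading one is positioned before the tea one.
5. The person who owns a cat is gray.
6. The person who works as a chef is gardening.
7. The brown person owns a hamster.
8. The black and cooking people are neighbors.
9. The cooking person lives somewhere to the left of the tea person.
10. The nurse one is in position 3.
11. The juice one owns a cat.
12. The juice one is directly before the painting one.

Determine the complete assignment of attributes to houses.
Solution:

House | Drink | Hobby | Color | Pet | Job
-----------------------------------------
  1   | soda | gardening | black | rabbit | chef
  2   | coffee | cooking | brown | hamster | pilot
  3   | juice | reading | gray | cat | nurse
  4   | tea | painting | white | dog | writer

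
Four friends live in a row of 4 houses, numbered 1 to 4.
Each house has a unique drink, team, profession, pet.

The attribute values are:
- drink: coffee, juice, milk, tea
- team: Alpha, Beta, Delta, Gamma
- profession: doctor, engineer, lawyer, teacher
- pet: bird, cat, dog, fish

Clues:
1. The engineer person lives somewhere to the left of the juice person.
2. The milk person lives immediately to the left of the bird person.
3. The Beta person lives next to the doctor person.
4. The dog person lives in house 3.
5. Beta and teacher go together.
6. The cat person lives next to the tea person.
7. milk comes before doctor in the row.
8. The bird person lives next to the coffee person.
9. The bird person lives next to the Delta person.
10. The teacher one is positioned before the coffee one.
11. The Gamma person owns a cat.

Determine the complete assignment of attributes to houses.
Solution:

House | Drink | Team | Profession | Pet
---------------------------------------
  1   | milk | Gamma | engineer | cat
  2   | tea | Beta | teacher | bird
  3   | coffee | Delta | doctor | dog
  4   | juice | Alpha | lawyer | fish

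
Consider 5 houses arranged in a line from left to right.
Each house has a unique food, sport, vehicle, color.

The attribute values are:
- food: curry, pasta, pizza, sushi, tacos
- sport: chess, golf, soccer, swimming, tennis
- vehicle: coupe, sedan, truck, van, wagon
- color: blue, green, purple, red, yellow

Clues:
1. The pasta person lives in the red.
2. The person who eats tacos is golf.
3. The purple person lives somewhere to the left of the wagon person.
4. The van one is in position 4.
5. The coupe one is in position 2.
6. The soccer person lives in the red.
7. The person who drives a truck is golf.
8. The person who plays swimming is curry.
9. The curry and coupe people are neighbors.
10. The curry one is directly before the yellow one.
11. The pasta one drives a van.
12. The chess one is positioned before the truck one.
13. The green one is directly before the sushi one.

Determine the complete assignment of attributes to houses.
Solution:

House | Food | Sport | Vehicle | Color
--------------------------------------
  1   | curry | swimming | sedan | green
  2   | sushi | chess | coupe | yellow
  3   | tacos | golf | truck | purple
  4   | pasta | soccer | van | red
  5   | pizza | tennis | wagon | blue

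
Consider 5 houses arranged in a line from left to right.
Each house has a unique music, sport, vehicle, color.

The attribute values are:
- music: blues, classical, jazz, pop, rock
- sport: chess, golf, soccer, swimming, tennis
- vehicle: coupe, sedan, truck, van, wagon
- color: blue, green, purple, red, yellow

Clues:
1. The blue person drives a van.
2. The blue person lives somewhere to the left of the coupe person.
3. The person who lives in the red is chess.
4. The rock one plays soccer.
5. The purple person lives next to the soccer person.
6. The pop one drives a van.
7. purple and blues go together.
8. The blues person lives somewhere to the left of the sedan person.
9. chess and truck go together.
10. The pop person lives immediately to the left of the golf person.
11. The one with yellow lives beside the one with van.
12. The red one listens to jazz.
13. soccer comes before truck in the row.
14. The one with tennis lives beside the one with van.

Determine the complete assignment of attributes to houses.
Solution:

House | Music | Sport | Vehicle | Color
---------------------------------------
  1   | classical | tennis | wagon | yellow
  2   | pop | swimming | van | blue
  3   | blues | golf | coupe | purple
  4   | rock | soccer | sedan | green
  5   | jazz | chess | truck | red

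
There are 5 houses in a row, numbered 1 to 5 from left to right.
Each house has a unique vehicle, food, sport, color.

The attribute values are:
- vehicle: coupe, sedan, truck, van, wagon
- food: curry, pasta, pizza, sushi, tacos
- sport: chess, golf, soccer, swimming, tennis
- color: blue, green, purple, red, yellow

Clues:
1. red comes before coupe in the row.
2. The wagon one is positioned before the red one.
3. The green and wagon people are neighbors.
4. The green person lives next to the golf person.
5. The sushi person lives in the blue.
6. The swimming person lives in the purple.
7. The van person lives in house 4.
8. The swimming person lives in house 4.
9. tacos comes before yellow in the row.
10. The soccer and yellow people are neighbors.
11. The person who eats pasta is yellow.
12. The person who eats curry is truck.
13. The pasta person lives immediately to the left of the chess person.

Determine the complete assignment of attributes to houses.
Solution:

House | Vehicle | Food | Sport | Color
--------------------------------------
  1   | sedan | tacos | soccer | green
  2   | wagon | pasta | golf | yellow
  3   | truck | curry | chess | red
  4   | van | pizza | swimming | purple
  5   | coupe | sushi | tennis | blue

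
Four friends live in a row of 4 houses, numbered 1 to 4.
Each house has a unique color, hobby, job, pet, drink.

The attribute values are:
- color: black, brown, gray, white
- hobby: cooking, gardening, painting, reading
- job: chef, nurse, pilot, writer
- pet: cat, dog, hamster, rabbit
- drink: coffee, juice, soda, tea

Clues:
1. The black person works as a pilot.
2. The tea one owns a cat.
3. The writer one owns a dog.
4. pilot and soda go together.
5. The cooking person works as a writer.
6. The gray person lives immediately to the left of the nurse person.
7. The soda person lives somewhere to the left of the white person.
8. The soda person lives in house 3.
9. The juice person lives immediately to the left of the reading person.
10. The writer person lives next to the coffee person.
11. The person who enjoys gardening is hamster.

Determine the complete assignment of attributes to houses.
Solution:

House | Color | Hobby | Job | Pet | Drink
-----------------------------------------
  1   | gray | cooking | writer | dog | juice
  2   | brown | reading | nurse | rabbit | coffee
  3   | black | gardening | pilot | hamster | soda
  4   | white | painting | chef | cat | tea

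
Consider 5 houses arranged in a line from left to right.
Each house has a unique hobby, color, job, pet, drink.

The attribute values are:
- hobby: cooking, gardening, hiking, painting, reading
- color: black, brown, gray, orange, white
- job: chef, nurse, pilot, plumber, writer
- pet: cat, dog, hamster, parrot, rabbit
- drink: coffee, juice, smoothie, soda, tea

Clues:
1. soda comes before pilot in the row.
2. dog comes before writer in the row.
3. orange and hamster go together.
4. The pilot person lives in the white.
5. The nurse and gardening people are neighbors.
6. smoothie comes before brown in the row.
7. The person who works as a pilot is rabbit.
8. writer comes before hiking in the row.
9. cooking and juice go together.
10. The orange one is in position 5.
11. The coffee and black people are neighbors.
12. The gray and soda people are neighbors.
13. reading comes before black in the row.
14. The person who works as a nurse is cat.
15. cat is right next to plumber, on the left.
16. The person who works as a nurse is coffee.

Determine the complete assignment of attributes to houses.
Solution:

House | Hobby | Color | Job | Pet | Drink
-----------------------------------------
  1   | reading | gray | nurse | cat | coffee
  2   | gardening | black | plumber | dog | soda
  3   | painting | white | pilot | rabbit | smoothie
  4   | cooking | brown | writer | parrot | juice
  5   | hiking | orange | chef | hamster | tea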